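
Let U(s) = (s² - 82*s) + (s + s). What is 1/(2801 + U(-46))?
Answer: 1/8597 ≈ 0.00011632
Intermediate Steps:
U(s) = s² - 80*s (U(s) = (s² - 82*s) + 2*s = s² - 80*s)
1/(2801 + U(-46)) = 1/(2801 - 46*(-80 - 46)) = 1/(2801 - 46*(-126)) = 1/(2801 + 5796) = 1/8597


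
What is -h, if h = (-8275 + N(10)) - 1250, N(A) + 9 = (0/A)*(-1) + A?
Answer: 9524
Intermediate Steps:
N(A) = -9 + A (N(A) = -9 + ((0/A)*(-1) + A) = -9 + (0*(-1) + A) = -9 + (0 + A) = -9 + A)
h = -9524 (h = (-8275 + (-9 + 10)) - 1250 = (-8275 + 1) - 1250 = -8274 - 1250 = -9524)
-h = -1*(-9524) = 9524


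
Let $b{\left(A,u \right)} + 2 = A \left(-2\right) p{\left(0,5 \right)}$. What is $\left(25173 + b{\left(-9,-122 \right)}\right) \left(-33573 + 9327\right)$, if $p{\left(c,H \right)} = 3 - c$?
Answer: $-611605350$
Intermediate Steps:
$b{\left(A,u \right)} = -2 - 6 A$ ($b{\left(A,u \right)} = -2 + A \left(-2\right) \left(3 - 0\right) = -2 + - 2 A \left(3 + 0\right) = -2 + - 2 A 3 = -2 - 6 A$)
$\left(25173 + b{\left(-9,-122 \right)}\right) \left(-33573 + 9327\right) = \left(25173 - -52\right) \left(-33573 + 9327\right) = \left(25173 + \left(-2 + 54\right)\right) \left(-24246\right) = \left(25173 + 52\right) \left(-24246\right) = 25225 \left(-24246\right) = -611605350$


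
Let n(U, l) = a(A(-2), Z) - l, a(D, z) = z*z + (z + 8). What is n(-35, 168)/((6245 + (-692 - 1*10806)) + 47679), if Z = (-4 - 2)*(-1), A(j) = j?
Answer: -59/21213 ≈ -0.0027813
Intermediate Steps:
Z = 6 (Z = -6*(-1) = 6)
a(D, z) = 8 + z + z² (a(D, z) = z² + (8 + z) = 8 + z + z²)
n(U, l) = 50 - l (n(U, l) = (8 + 6 + 6²) - l = (8 + 6 + 36) - l = 50 - l)
n(-35, 168)/((6245 + (-692 - 1*10806)) + 47679) = (50 - 1*168)/((6245 + (-692 - 1*10806)) + 47679) = (50 - 168)/((6245 + (-692 - 10806)) + 47679) = -118/((6245 - 11498) + 47679) = -118/(-5253 + 47679) = -118/42426 = -118*1/42426 = -59/21213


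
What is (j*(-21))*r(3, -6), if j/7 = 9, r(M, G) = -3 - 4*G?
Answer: -27783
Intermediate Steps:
j = 63 (j = 7*9 = 63)
(j*(-21))*r(3, -6) = (63*(-21))*(-3 - 4*(-6)) = -1323*(-3 + 24) = -1323*21 = -27783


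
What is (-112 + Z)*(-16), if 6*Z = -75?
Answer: 1992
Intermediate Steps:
Z = -25/2 (Z = (⅙)*(-75) = -25/2 ≈ -12.500)
(-112 + Z)*(-16) = (-112 - 25/2)*(-16) = -249/2*(-16) = 1992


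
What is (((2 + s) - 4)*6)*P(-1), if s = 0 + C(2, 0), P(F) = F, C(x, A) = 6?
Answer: -24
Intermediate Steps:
s = 6 (s = 0 + 6 = 6)
(((2 + s) - 4)*6)*P(-1) = (((2 + 6) - 4)*6)*(-1) = ((8 - 4)*6)*(-1) = (4*6)*(-1) = 24*(-1) = -24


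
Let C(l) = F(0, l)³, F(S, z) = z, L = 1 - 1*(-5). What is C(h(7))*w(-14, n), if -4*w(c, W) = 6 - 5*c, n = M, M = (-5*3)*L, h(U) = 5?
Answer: -2375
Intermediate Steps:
L = 6 (L = 1 + 5 = 6)
M = -90 (M = -5*3*6 = -15*6 = -90)
n = -90
C(l) = l³
w(c, W) = -3/2 + 5*c/4 (w(c, W) = -(6 - 5*c)/4 = -3/2 + 5*c/4)
C(h(7))*w(-14, n) = 5³*(-3/2 + (5/4)*(-14)) = 125*(-3/2 - 35/2) = 125*(-19) = -2375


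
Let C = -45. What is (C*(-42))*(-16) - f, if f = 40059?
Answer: -70299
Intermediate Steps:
(C*(-42))*(-16) - f = -45*(-42)*(-16) - 1*40059 = 1890*(-16) - 40059 = -30240 - 40059 = -70299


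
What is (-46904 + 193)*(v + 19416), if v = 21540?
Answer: -1913095716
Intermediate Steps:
(-46904 + 193)*(v + 19416) = (-46904 + 193)*(21540 + 19416) = -46711*40956 = -1913095716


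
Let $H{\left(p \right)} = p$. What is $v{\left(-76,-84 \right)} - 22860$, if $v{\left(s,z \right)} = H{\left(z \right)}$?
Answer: $-22944$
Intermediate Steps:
$v{\left(s,z \right)} = z$
$v{\left(-76,-84 \right)} - 22860 = -84 - 22860 = -22944$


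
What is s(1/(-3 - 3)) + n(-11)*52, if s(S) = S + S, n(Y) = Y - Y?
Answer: -⅓ ≈ -0.33333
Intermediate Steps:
n(Y) = 0
s(S) = 2*S
s(1/(-3 - 3)) + n(-11)*52 = 2/(-3 - 3) + 0*52 = 2/(-6) + 0 = 2*(-⅙) + 0 = -⅓ + 0 = -⅓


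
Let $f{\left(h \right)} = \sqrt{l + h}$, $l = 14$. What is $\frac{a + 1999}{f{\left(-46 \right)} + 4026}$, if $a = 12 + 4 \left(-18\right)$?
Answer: $\frac{3903207}{8104354} - \frac{1939 i \sqrt{2}}{4052177} \approx 0.48162 - 0.00067671 i$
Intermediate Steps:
$a = -60$ ($a = 12 - 72 = -60$)
$f{\left(h \right)} = \sqrt{14 + h}$
$\frac{a + 1999}{f{\left(-46 \right)} + 4026} = \frac{-60 + 1999}{\sqrt{14 - 46} + 4026} = \frac{1939}{\sqrt{-32} + 4026} = \frac{1939}{4 i \sqrt{2} + 4026} = \frac{1939}{4026 + 4 i \sqrt{2}}$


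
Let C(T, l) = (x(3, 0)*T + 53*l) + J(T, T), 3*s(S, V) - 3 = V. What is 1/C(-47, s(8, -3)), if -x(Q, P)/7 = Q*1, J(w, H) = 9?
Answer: 1/996 ≈ 0.0010040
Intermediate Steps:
s(S, V) = 1 + V/3
x(Q, P) = -7*Q
C(T, l) = 9 - 21*T + 53*l (C(T, l) = ((-7*3)*T + 53*l) + 9 = (-21*T + 53*l) + 9 = 9 - 21*T + 53*l)
1/C(-47, s(8, -3)) = 1/(9 - 21*(-47) + 53*(1 + (⅓)*(-3))) = 1/(9 + 987 + 53*(1 - 1)) = 1/(9 + 987 + 53*0) = 1/(9 + 987 + 0) = 1/996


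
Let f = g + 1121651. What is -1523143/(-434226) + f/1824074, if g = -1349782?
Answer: 669816283244/198015089181 ≈ 3.3827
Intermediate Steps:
f = -228131 (f = -1349782 + 1121651 = -228131)
-1523143/(-434226) + f/1824074 = -1523143/(-434226) - 228131/1824074 = -1523143*(-1/434226) - 228131*1/1824074 = 1523143/434226 - 228131/1824074 = 669816283244/198015089181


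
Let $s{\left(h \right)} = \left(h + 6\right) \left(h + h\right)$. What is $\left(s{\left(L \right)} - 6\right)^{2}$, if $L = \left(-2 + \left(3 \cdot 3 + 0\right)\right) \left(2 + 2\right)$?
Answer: $3602404$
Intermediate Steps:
$L = 28$ ($L = \left(-2 + \left(9 + 0\right)\right) 4 = \left(-2 + 9\right) 4 = 7 \cdot 4 = 28$)
$s{\left(h \right)} = 2 h \left(6 + h\right)$ ($s{\left(h \right)} = \left(6 + h\right) 2 h = 2 h \left(6 + h\right)$)
$\left(s{\left(L \right)} - 6\right)^{2} = \left(2 \cdot 28 \left(6 + 28\right) - 6\right)^{2} = \left(2 \cdot 28 \cdot 34 - 6\right)^{2} = \left(1904 - 6\right)^{2} = 1898^{2} = 3602404$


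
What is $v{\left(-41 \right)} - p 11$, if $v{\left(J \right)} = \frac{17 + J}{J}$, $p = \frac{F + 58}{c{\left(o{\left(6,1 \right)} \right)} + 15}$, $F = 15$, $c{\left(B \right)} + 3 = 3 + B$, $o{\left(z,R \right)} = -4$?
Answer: $- \frac{2969}{41} \approx -72.415$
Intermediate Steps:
$c{\left(B \right)} = B$ ($c{\left(B \right)} = -3 + \left(3 + B\right) = B$)
$p = \frac{73}{11}$ ($p = \frac{15 + 58}{-4 + 15} = \frac{73}{11} \approx 6.6364$)
$v{\left(J \right)} = \frac{17 + J}{J}$
$v{\left(-41 \right)} - p 11 = \frac{17 - 41}{-41} - \frac{73}{11} \cdot 11 = \left(- \frac{1}{41}\right) \left(-24\right) - 73 = \frac{24}{41} - 73 = - \frac{2969}{41}$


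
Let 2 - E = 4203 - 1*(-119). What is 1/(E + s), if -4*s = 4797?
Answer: -4/22077 ≈ -0.00018118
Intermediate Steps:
s = -4797/4 (s = -¼*4797 = -4797/4 ≈ -1199.3)
E = -4320 (E = 2 - (4203 - 1*(-119)) = 2 - (4203 + 119) = 2 - 1*4322 = 2 - 4322 = -4320)
1/(E + s) = 1/(-4320 - 4797/4) = 1/(-22077/4) = -4/22077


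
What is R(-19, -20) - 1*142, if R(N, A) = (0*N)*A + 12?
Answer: -130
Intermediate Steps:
R(N, A) = 12 (R(N, A) = 0*A + 12 = 0 + 12 = 12)
R(-19, -20) - 1*142 = 12 - 1*142 = 12 - 142 = -130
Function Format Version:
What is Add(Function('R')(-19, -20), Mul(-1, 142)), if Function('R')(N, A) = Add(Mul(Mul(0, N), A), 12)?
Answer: -130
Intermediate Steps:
Function('R')(N, A) = 12 (Function('R')(N, A) = Add(Mul(0, A), 12) = Add(0, 12) = 12)
Add(Function('R')(-19, -20), Mul(-1, 142)) = Add(12, Mul(-1, 142)) = Add(12, -142) = -130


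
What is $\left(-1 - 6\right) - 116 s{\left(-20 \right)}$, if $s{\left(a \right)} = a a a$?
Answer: $927993$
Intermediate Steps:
$s{\left(a \right)} = a^{3}$ ($s{\left(a \right)} = a^{2} a = a^{3}$)
$\left(-1 - 6\right) - 116 s{\left(-20 \right)} = \left(-1 - 6\right) - 116 \left(-20\right)^{3} = \left(-1 - 6\right) - -928000 = -7 + 928000 = 927993$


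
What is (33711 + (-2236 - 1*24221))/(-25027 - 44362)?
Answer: -7254/69389 ≈ -0.10454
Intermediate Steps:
(33711 + (-2236 - 1*24221))/(-25027 - 44362) = (33711 + (-2236 - 24221))/(-69389) = (33711 - 26457)*(-1/69389) = 7254*(-1/69389) = -7254/69389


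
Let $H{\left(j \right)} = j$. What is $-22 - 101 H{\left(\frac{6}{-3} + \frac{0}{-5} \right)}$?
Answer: $180$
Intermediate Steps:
$-22 - 101 H{\left(\frac{6}{-3} + \frac{0}{-5} \right)} = -22 - 101 \left(\frac{6}{-3} + \frac{0}{-5}\right) = -22 - 101 \left(6 \left(- \frac{1}{3}\right) + 0 \left(- \frac{1}{5}\right)\right) = -22 - 101 \left(-2 + 0\right) = -22 - -202 = -22 + 202 = 180$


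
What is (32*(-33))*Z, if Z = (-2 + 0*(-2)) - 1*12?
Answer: 14784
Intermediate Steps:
Z = -14 (Z = (-2 + 0) - 12 = -2 - 12 = -14)
(32*(-33))*Z = (32*(-33))*(-14) = -1056*(-14) = 14784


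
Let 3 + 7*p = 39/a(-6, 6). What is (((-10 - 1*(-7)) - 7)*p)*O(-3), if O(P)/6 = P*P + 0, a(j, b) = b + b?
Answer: -135/7 ≈ -19.286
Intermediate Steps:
a(j, b) = 2*b
p = 1/28 (p = -3/7 + (39/((2*6)))/7 = -3/7 + (39/12)/7 = -3/7 + (39*(1/12))/7 = -3/7 + (⅐)*(13/4) = -3/7 + 13/28 = 1/28 ≈ 0.035714)
O(P) = 6*P² (O(P) = 6*(P*P + 0) = 6*(P² + 0) = 6*P²)
(((-10 - 1*(-7)) - 7)*p)*O(-3) = (((-10 - 1*(-7)) - 7)*(1/28))*(6*(-3)²) = (((-10 + 7) - 7)*(1/28))*(6*9) = ((-3 - 7)*(1/28))*54 = -10*1/28*54 = -5/14*54 = -135/7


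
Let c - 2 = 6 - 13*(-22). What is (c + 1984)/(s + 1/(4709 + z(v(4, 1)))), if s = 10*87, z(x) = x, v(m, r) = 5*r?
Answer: 10738492/4101181 ≈ 2.6184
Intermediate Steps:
c = 294 (c = 2 + (6 - 13*(-22)) = 2 + (6 + 286) = 2 + 292 = 294)
s = 870
(c + 1984)/(s + 1/(4709 + z(v(4, 1)))) = (294 + 1984)/(870 + 1/(4709 + 5*1)) = 2278/(870 + 1/(4709 + 5)) = 2278/(870 + 1/4714) = 2278/(4101181/4714) = 2278*(4714/4101181) = 10738492/4101181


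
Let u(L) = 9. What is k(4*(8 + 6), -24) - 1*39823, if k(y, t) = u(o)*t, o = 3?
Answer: -40039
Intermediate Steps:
k(y, t) = 9*t
k(4*(8 + 6), -24) - 1*39823 = 9*(-24) - 1*39823 = -216 - 39823 = -40039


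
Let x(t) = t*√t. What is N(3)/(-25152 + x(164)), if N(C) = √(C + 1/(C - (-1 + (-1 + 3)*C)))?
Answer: -393*√10/19631630 - 41*√410/157053040 ≈ -6.8591e-5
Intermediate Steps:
x(t) = t^(3/2)
N(C) = √(C + 1/(1 - C)) (N(C) = √(C + 1/(C - (-1 + 2*C))) = √(C + 1/(C + (1 - 2*C))) = √(C + 1/(1 - C)))
N(3)/(-25152 + x(164)) = √((-1 + 3*(-1 + 3))/(-1 + 3))/(-25152 + 164^(3/2)) = √((-1 + 3*2)/2)/(-25152 + 328*√41) = √((-1 + 6)/2)/(-25152 + 328*√41) = √((½)*5)/(-25152 + 328*√41) = √(5/2)/(-25152 + 328*√41) = (√10/2)/(-25152 + 328*√41) = √10/(2*(-25152 + 328*√41))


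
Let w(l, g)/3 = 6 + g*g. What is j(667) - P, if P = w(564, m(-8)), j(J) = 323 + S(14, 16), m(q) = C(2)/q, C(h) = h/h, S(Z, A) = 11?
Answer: 20221/64 ≈ 315.95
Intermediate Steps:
C(h) = 1
m(q) = 1/q
w(l, g) = 18 + 3*g**2 (w(l, g) = 3*(6 + g*g) = 3*(6 + g**2) = 18 + 3*g**2)
j(J) = 334 (j(J) = 323 + 11 = 334)
P = 1155/64 (P = 18 + 3*(1/(-8))**2 = 18 + 3*(-1/8)**2 = 18 + 3*(1/64) = 18 + 3/64 = 1155/64 ≈ 18.047)
j(667) - P = 334 - 1*1155/64 = 334 - 1155/64 = 20221/64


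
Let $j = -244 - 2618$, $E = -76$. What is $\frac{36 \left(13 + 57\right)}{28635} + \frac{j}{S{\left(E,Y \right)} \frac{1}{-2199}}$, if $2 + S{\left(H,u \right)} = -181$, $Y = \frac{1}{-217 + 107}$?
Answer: $- \frac{4004777766}{116449} \approx -34391.0$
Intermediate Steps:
$Y = - \frac{1}{110}$ ($Y = \frac{1}{-110} = - \frac{1}{110} \approx -0.0090909$)
$S{\left(H,u \right)} = -183$ ($S{\left(H,u \right)} = -2 - 181 = -183$)
$j = -2862$ ($j = -244 - 2618 = -2862$)
$\frac{36 \left(13 + 57\right)}{28635} + \frac{j}{S{\left(E,Y \right)} \frac{1}{-2199}} = \frac{36 \left(13 + 57\right)}{28635} - \frac{2862}{\left(-183\right) \frac{1}{-2199}} = 36 \cdot 70 \cdot \frac{1}{28635} - \frac{2862}{\left(-183\right) \left(- \frac{1}{2199}\right)} = 2520 \cdot \frac{1}{28635} - \frac{2862}{\frac{61}{733}} = \frac{168}{1909} - \frac{2097846}{61} = - \frac{4004777766}{116449}$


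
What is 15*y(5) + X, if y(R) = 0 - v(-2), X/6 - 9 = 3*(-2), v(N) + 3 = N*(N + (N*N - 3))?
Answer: 33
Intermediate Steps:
v(N) = -3 + N*(-3 + N + N²) (v(N) = -3 + N*(N + (N*N - 3)) = -3 + N*(N + (N² - 3)) = -3 + N*(N + (-3 + N²)) = -3 + N*(-3 + N + N²))
X = 18 (X = 54 + 6*(3*(-2)) = 54 + 6*(-6) = 54 - 36 = 18)
y(R) = 1 (y(R) = 0 - (-3 + (-2)² + (-2)³ - 3*(-2)) = 0 - (-3 + 4 - 8 + 6) = 0 - 1*(-1) = 0 + 1 = 1)
15*y(5) + X = 15*1 + 18 = 15 + 18 = 33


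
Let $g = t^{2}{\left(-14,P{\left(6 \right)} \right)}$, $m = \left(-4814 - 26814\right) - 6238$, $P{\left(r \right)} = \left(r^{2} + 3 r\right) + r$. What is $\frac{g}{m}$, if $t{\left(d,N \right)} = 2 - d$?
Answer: $- \frac{128}{18933} \approx -0.0067607$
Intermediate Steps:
$P{\left(r \right)} = r^{2} + 4 r$
$m = -37866$ ($m = -31628 - 6238 = -37866$)
$g = 256$ ($g = \left(2 - -14\right)^{2} = \left(2 + 14\right)^{2} = 16^{2} = 256$)
$\frac{g}{m} = \frac{256}{-37866} = 256 \left(- \frac{1}{37866}\right) = - \frac{128}{18933}$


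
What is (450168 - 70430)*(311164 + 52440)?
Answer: 138074255752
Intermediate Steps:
(450168 - 70430)*(311164 + 52440) = 379738*363604 = 138074255752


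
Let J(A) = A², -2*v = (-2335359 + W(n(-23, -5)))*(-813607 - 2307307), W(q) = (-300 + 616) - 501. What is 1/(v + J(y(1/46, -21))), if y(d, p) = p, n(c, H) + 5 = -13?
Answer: -1/3644515983167 ≈ -2.7438e-13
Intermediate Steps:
n(c, H) = -18 (n(c, H) = -5 - 13 = -18)
W(q) = -185 (W(q) = 316 - 501 = -185)
v = -3644515983608 (v = -(-2335359 - 185)*(-813607 - 2307307)/2 = -(-1167772)*(-3120914) = -½*7289031967216 = -3644515983608)
1/(v + J(y(1/46, -21))) = 1/(-3644515983608 + (-21)²) = 1/(-3644515983608 + 441) = 1/(-3644515983167) = -1/3644515983167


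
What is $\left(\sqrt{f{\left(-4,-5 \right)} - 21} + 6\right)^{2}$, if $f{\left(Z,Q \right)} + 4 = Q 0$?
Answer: $11 + 60 i \approx 11.0 + 60.0 i$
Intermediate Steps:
$f{\left(Z,Q \right)} = -4$ ($f{\left(Z,Q \right)} = -4 + Q 0 = -4 + 0 = -4$)
$\left(\sqrt{f{\left(-4,-5 \right)} - 21} + 6\right)^{2} = \left(\sqrt{-4 - 21} + 6\right)^{2} = \left(\sqrt{-25} + 6\right)^{2} = \left(5 i + 6\right)^{2} = \left(6 + 5 i\right)^{2}$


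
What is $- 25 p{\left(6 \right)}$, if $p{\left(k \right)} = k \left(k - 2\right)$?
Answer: $-600$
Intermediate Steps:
$p{\left(k \right)} = k \left(-2 + k\right)$
$- 25 p{\left(6 \right)} = - 25 \cdot 6 \left(-2 + 6\right) = - 25 \cdot 6 \cdot 4 = \left(-25\right) 24 = -600$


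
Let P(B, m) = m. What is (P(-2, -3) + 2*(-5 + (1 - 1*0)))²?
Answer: 121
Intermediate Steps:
(P(-2, -3) + 2*(-5 + (1 - 1*0)))² = (-3 + 2*(-5 + (1 - 1*0)))² = (-3 + 2*(-5 + (1 + 0)))² = (-3 + 2*(-5 + 1))² = (-3 + 2*(-4))² = (-3 - 8)² = (-11)² = 121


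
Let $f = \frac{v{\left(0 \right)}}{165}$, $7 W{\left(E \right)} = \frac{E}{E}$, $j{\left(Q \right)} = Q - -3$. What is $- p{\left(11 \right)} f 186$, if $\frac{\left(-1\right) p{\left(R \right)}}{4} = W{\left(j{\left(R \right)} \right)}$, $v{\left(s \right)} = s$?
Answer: $0$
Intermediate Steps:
$j{\left(Q \right)} = 3 + Q$ ($j{\left(Q \right)} = Q + 3 = 3 + Q$)
$W{\left(E \right)} = \frac{1}{7}$ ($W{\left(E \right)} = \frac{E \frac{1}{E}}{7} = \frac{1}{7} \cdot 1 = \frac{1}{7}$)
$p{\left(R \right)} = - \frac{4}{7}$ ($p{\left(R \right)} = \left(-4\right) \frac{1}{7} = - \frac{4}{7}$)
$f = 0$ ($f = \frac{0}{165} = 0 \cdot \frac{1}{165} = 0$)
$- p{\left(11 \right)} f 186 = \left(-1\right) \left(- \frac{4}{7}\right) 0 \cdot 186 = \frac{4}{7} \cdot 0 \cdot 186 = 0 \cdot 186 = 0$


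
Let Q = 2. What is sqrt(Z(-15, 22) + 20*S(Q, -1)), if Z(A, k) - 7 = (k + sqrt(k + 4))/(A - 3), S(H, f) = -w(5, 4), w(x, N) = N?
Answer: sqrt(-2672 - 2*sqrt(26))/6 ≈ 8.6317*I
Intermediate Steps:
S(H, f) = -4 (S(H, f) = -1*4 = -4)
Z(A, k) = 7 + (k + sqrt(4 + k))/(-3 + A) (Z(A, k) = 7 + (k + sqrt(k + 4))/(A - 3) = 7 + (k + sqrt(4 + k))/(-3 + A))
sqrt(Z(-15, 22) + 20*S(Q, -1)) = sqrt((-21 + 22 + sqrt(4 + 22) + 7*(-15))/(-3 - 15) + 20*(-4)) = sqrt((-21 + 22 + sqrt(26) - 105)/(-18) - 80) = sqrt(-(-104 + sqrt(26))/18 - 80) = sqrt((52/9 - sqrt(26)/18) - 80) = sqrt(-668/9 - sqrt(26)/18)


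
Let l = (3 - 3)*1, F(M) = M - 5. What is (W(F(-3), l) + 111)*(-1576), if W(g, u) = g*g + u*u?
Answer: -275800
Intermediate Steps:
F(M) = -5 + M
l = 0 (l = 0*1 = 0)
W(g, u) = g**2 + u**2
(W(F(-3), l) + 111)*(-1576) = (((-5 - 3)**2 + 0**2) + 111)*(-1576) = (((-8)**2 + 0) + 111)*(-1576) = ((64 + 0) + 111)*(-1576) = (64 + 111)*(-1576) = 175*(-1576) = -275800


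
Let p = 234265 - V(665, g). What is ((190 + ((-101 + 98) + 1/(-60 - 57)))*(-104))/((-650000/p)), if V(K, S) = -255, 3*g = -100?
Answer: 39467912/5625 ≈ 7016.5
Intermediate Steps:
g = -100/3 (g = (⅓)*(-100) = -100/3 ≈ -33.333)
p = 234520 (p = 234265 - 1*(-255) = 234265 + 255 = 234520)
((190 + ((-101 + 98) + 1/(-60 - 57)))*(-104))/((-650000/p)) = ((190 + ((-101 + 98) + 1/(-60 - 57)))*(-104))/((-650000/234520)) = ((190 + (-3 + 1/(-117)))*(-104))/((-650000*1/234520)) = ((190 + (-3 - 1/117))*(-104))/(-1250/451) = ((190 - 352/117)*(-104))*(-451/1250) = ((21878/117)*(-104))*(-451/1250) = -175024/9*(-451/1250) = 39467912/5625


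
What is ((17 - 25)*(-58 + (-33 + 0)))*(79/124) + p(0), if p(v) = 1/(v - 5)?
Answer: 71859/155 ≈ 463.61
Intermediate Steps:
p(v) = 1/(-5 + v)
((17 - 25)*(-58 + (-33 + 0)))*(79/124) + p(0) = ((17 - 25)*(-58 + (-33 + 0)))*(79/124) + 1/(-5 + 0) = (-8*(-58 - 33))*(79*(1/124)) + 1/(-5) = -8*(-91)*(79/124) - 1/5 = 728*(79/124) - 1/5 = 14378/31 - 1/5 = 71859/155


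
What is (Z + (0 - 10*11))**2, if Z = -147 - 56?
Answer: 97969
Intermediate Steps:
Z = -203
(Z + (0 - 10*11))**2 = (-203 + (0 - 10*11))**2 = (-203 + (0 - 110))**2 = (-203 - 110)**2 = (-313)**2 = 97969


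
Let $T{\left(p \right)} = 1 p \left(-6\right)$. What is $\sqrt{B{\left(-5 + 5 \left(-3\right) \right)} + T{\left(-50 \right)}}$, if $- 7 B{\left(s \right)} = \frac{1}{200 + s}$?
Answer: $\frac{\sqrt{13229965}}{210} \approx 17.32$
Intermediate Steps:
$B{\left(s \right)} = - \frac{1}{7 \left(200 + s\right)}$
$T{\left(p \right)} = - 6 p$ ($T{\left(p \right)} = p \left(-6\right) = - 6 p$)
$\sqrt{B{\left(-5 + 5 \left(-3\right) \right)} + T{\left(-50 \right)}} = \sqrt{- \frac{1}{1400 + 7 \left(-5 + 5 \left(-3\right)\right)} - -300} = \sqrt{- \frac{1}{1400 + 7 \left(-5 - 15\right)} + 300} = \sqrt{- \frac{1}{1400 + 7 \left(-20\right)} + 300} = \sqrt{- \frac{1}{1400 - 140} + 300} = \sqrt{- \frac{1}{1260} + 300} = \sqrt{\frac{377999}{1260}} = \frac{\sqrt{13229965}}{210}$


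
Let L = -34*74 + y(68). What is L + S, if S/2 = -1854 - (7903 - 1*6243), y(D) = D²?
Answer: -4920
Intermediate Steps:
S = -7028 (S = 2*(-1854 - (7903 - 1*6243)) = 2*(-1854 - (7903 - 6243)) = 2*(-1854 - 1*1660) = 2*(-1854 - 1660) = 2*(-3514) = -7028)
L = 2108 (L = -34*74 + 68² = -2516 + 4624 = 2108)
L + S = 2108 - 7028 = -4920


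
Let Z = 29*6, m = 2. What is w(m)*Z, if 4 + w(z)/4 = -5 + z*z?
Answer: -3480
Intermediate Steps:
w(z) = -36 + 4*z² (w(z) = -16 + 4*(-5 + z*z) = -16 + 4*(-5 + z²) = -16 + (-20 + 4*z²) = -36 + 4*z²)
Z = 174
w(m)*Z = (-36 + 4*2²)*174 = (-36 + 4*4)*174 = (-36 + 16)*174 = -20*174 = -3480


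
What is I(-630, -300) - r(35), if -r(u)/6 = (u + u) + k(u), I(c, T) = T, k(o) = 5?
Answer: 150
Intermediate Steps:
r(u) = -30 - 12*u (r(u) = -6*((u + u) + 5) = -6*(2*u + 5) = -6*(5 + 2*u) = -30 - 12*u)
I(-630, -300) - r(35) = -300 - (-30 - 12*35) = -300 - (-30 - 420) = -300 - 1*(-450) = -300 + 450 = 150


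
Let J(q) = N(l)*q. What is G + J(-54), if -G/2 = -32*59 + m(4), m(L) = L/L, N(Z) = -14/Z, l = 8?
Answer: 7737/2 ≈ 3868.5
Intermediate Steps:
m(L) = 1
G = 3774 (G = -2*(-32*59 + 1) = -2*(-1888 + 1) = -2*(-1887) = 3774)
J(q) = -7*q/4 (J(q) = (-14/8)*q = (-14*⅛)*q = -7*q/4)
G + J(-54) = 3774 - 7/4*(-54) = 3774 + 189/2 = 7737/2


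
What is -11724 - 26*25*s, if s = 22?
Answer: -26024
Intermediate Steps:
-11724 - 26*25*s = -11724 - 26*25*22 = -11724 - 650*22 = -11724 - 1*14300 = -11724 - 14300 = -26024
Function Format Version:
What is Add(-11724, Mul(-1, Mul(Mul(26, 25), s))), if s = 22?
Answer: -26024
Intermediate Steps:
Add(-11724, Mul(-1, Mul(Mul(26, 25), s))) = Add(-11724, Mul(-1, Mul(Mul(26, 25), 22))) = Add(-11724, Mul(-1, Mul(650, 22))) = Add(-11724, Mul(-1, 14300)) = Add(-11724, -14300) = -26024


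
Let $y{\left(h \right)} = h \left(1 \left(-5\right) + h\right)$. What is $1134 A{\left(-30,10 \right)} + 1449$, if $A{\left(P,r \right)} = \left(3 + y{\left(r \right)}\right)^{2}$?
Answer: $3186855$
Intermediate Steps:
$y{\left(h \right)} = h \left(-5 + h\right)$
$A{\left(P,r \right)} = \left(3 + r \left(-5 + r\right)\right)^{2}$
$1134 A{\left(-30,10 \right)} + 1449 = 1134 \left(3 + 10 \left(-5 + 10\right)\right)^{2} + 1449 = 1134 \left(3 + 10 \cdot 5\right)^{2} + 1449 = 1134 \left(3 + 50\right)^{2} + 1449 = 1134 \cdot 53^{2} + 1449 = 1134 \cdot 2809 + 1449 = 3185406 + 1449 = 3186855$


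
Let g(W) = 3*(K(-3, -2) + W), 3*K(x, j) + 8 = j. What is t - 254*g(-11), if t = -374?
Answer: 10548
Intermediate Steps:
K(x, j) = -8/3 + j/3
g(W) = -10 + 3*W (g(W) = 3*((-8/3 + (⅓)*(-2)) + W) = 3*((-8/3 - ⅔) + W) = 3*(-10/3 + W) = -10 + 3*W)
t - 254*g(-11) = -374 - 254*(-10 + 3*(-11)) = -374 - 254*(-10 - 33) = -374 - 254*(-43) = -374 + 10922 = 10548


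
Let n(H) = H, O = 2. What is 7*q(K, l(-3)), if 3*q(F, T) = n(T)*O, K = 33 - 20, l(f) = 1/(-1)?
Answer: -14/3 ≈ -4.6667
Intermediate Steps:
l(f) = -1
K = 13
q(F, T) = 2*T/3 (q(F, T) = (T*2)/3 = (2*T)/3 = 2*T/3)
7*q(K, l(-3)) = 7*((2/3)*(-1)) = 7*(-2/3) = -14/3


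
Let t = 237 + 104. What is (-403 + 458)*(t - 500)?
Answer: -8745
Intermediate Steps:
t = 341
(-403 + 458)*(t - 500) = (-403 + 458)*(341 - 500) = 55*(-159) = -8745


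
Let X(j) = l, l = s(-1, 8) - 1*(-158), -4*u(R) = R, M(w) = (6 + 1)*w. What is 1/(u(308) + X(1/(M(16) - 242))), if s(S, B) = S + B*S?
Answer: 1/72 ≈ 0.013889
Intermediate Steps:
M(w) = 7*w
u(R) = -R/4
l = 149 (l = -(1 + 8) - 1*(-158) = -1*9 + 158 = -9 + 158 = 149)
X(j) = 149
1/(u(308) + X(1/(M(16) - 242))) = 1/(-¼*308 + 149) = 1/(-77 + 149) = 1/72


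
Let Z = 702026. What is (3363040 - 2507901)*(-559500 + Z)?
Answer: 121879541114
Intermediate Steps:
(3363040 - 2507901)*(-559500 + Z) = (3363040 - 2507901)*(-559500 + 702026) = 855139*142526 = 121879541114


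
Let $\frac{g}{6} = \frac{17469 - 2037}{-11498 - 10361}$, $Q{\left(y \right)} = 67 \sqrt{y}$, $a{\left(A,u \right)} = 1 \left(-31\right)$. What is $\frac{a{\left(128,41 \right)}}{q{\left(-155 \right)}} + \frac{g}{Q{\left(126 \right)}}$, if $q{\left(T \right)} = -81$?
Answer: $\frac{31}{81} - \frac{15432 \sqrt{14}}{10251871} \approx 0.37708$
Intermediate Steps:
$a{\left(A,u \right)} = -31$
$g = - \frac{92592}{21859}$ ($g = 6 \frac{17469 - 2037}{-11498 - 10361} = 6 \frac{15432}{-21859} = 6 \cdot 15432 \left(- \frac{1}{21859}\right) = 6 \left(- \frac{15432}{21859}\right) = - \frac{92592}{21859} \approx -4.2359$)
$\frac{a{\left(128,41 \right)}}{q{\left(-155 \right)}} + \frac{g}{Q{\left(126 \right)}} = - \frac{31}{-81} - \frac{92592}{21859 \cdot 67 \sqrt{126}} = \left(-31\right) \left(- \frac{1}{81}\right) - \frac{92592}{21859 \cdot 67 \cdot 3 \sqrt{14}} = \frac{31}{81} - \frac{92592}{21859 \cdot 201 \sqrt{14}} = \frac{31}{81} - \frac{92592 \frac{\sqrt{14}}{2814}}{21859} = \frac{31}{81} - \frac{15432 \sqrt{14}}{10251871}$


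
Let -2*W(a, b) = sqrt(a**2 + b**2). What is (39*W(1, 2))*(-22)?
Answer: 429*sqrt(5) ≈ 959.27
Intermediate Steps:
W(a, b) = -sqrt(a**2 + b**2)/2
(39*W(1, 2))*(-22) = (39*(-sqrt(1**2 + 2**2)/2))*(-22) = (39*(-sqrt(1 + 4)/2))*(-22) = (39*(-sqrt(5)/2))*(-22) = -39*sqrt(5)/2*(-22) = 429*sqrt(5)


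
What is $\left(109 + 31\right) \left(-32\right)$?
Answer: $-4480$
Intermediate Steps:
$\left(109 + 31\right) \left(-32\right) = 140 \left(-32\right) = -4480$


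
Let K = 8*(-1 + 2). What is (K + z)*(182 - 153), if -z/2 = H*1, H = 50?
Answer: -2668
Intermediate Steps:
K = 8 (K = 8*1 = 8)
z = -100 ≈ -100.00
(K + z)*(182 - 153) = (8 - 100)*(182 - 153) = -92*29 = -2668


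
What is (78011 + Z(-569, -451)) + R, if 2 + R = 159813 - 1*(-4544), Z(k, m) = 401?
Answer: 242767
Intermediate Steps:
R = 164355 (R = -2 + (159813 - 1*(-4544)) = -2 + (159813 + 4544) = -2 + 164357 = 164355)
(78011 + Z(-569, -451)) + R = (78011 + 401) + 164355 = 78412 + 164355 = 242767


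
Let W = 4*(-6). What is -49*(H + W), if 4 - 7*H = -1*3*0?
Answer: 1148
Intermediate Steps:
W = -24
H = 4/7 (H = 4/7 - (-1*3)*0/7 = 4/7 - (-3)*0/7 = 4/7 - ⅐*0 = 4/7 + 0 = 4/7 ≈ 0.57143)
-49*(H + W) = -49*(4/7 - 24) = -49*(-164/7) = 1148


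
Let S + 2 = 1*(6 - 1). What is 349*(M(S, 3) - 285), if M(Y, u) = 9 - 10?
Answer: -99814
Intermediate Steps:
S = 3 (S = -2 + 1*(6 - 1) = -2 + 1*5 = -2 + 5 = 3)
M(Y, u) = -1
349*(M(S, 3) - 285) = 349*(-1 - 285) = 349*(-286) = -99814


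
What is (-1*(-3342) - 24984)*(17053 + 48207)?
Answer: -1412356920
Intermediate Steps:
(-1*(-3342) - 24984)*(17053 + 48207) = (3342 - 24984)*65260 = -21642*65260 = -1412356920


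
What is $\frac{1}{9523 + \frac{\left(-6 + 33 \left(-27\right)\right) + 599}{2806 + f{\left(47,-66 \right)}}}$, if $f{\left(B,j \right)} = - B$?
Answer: $\frac{2759}{26273659} \approx 0.00010501$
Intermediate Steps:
$\frac{1}{9523 + \frac{\left(-6 + 33 \left(-27\right)\right) + 599}{2806 + f{\left(47,-66 \right)}}} = \frac{1}{9523 + \frac{\left(-6 + 33 \left(-27\right)\right) + 599}{2806 - 47}} = \frac{1}{9523 + \frac{\left(-6 - 891\right) + 599}{2806 - 47}} = \frac{1}{9523 + \frac{-897 + 599}{2759}} = \frac{1}{9523 - \frac{298}{2759}} = \frac{1}{\frac{26273659}{2759}} = \frac{2759}{26273659}$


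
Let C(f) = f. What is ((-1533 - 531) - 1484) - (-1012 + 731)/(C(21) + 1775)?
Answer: -6371927/1796 ≈ -3547.8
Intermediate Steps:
((-1533 - 531) - 1484) - (-1012 + 731)/(C(21) + 1775) = ((-1533 - 531) - 1484) - (-1012 + 731)/(21 + 1775) = (-2064 - 1484) - (-281)/1796 = -3548 - (-281)/1796 = -3548 - 1*(-281/1796) = -3548 + 281/1796 = -6371927/1796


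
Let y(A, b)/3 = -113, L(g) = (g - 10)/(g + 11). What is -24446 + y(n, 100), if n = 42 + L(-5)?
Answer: -24785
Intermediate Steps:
L(g) = (-10 + g)/(11 + g)
n = 79/2 (n = 42 + (-10 - 5)/(11 - 5) = 42 - 15/6 = 42 + (⅙)*(-15) = 42 - 5/2 = 79/2 ≈ 39.500)
y(A, b) = -339 (y(A, b) = 3*(-113) = -339)
-24446 + y(n, 100) = -24446 - 339 = -24785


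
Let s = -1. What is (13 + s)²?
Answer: 144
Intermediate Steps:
(13 + s)² = (13 - 1)² = 12² = 144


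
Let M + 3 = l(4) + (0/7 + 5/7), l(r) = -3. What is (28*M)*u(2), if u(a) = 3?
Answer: -444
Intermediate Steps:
M = -37/7 (M = -3 + (-3 + (0/7 + 5/7)) = -3 + (-3 + (0*(1/7) + 5*(1/7))) = -3 + (-3 + (0 + 5/7)) = -3 + (-3 + 5/7) = -3 - 16/7 = -37/7 ≈ -5.2857)
(28*M)*u(2) = (28*(-37/7))*3 = -148*3 = -444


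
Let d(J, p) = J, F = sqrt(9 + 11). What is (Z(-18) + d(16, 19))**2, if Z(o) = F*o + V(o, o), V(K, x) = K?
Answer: 6484 + 144*sqrt(5) ≈ 6806.0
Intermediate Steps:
F = 2*sqrt(5) (F = sqrt(20) = 2*sqrt(5) ≈ 4.4721)
Z(o) = o + 2*o*sqrt(5) (Z(o) = (2*sqrt(5))*o + o = 2*o*sqrt(5) + o = o + 2*o*sqrt(5))
(Z(-18) + d(16, 19))**2 = (-18*(1 + 2*sqrt(5)) + 16)**2 = ((-18 - 36*sqrt(5)) + 16)**2 = (-2 - 36*sqrt(5))**2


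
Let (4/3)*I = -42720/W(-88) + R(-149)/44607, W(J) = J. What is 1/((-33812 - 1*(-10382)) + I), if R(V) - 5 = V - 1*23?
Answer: -654236/15090549937 ≈ -4.3354e-5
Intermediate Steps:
R(V) = -18 + V (R(V) = 5 + (V - 1*23) = 5 + (V - 23) = 5 + (-23 + V) = -18 + V)
I = 238199543/654236 (I = 3*(-42720/(-88) + (-18 - 149)/44607)/4 = 3*(-42720*(-1/88) - 167*1/44607)/4 = 3*(5340/11 - 167/44607)/4 = (¾)*(238199543/490677) = 238199543/654236 ≈ 364.09)
1/((-33812 - 1*(-10382)) + I) = 1/((-33812 - 1*(-10382)) + 238199543/654236) = 1/((-33812 + 10382) + 238199543/654236) = 1/(-23430 + 238199543/654236) = 1/(-15090549937/654236) = -654236/15090549937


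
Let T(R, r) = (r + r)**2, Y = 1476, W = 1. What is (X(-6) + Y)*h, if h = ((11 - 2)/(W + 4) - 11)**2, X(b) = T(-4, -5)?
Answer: 3334816/25 ≈ 1.3339e+5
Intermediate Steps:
T(R, r) = 4*r**2 (T(R, r) = (2*r)**2 = 4*r**2)
X(b) = 100 (X(b) = 4*(-5)**2 = 4*25 = 100)
h = 2116/25 (h = ((11 - 2)/(1 + 4) - 11)**2 = (9/5 - 11)**2 = (-46/5)**2 = 2116/25 ≈ 84.640)
(X(-6) + Y)*h = (100 + 1476)*(2116/25) = 1576*(2116/25) = 3334816/25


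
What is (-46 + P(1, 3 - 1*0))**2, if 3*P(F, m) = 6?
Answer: 1936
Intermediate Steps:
P(F, m) = 2 (P(F, m) = (1/3)*6 = 2)
(-46 + P(1, 3 - 1*0))**2 = (-46 + 2)**2 = (-44)**2 = 1936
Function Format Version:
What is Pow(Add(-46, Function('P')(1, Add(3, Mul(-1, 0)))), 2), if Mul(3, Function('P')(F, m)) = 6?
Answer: 1936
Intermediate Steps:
Function('P')(F, m) = 2 (Function('P')(F, m) = Mul(Rational(1, 3), 6) = 2)
Pow(Add(-46, Function('P')(1, Add(3, Mul(-1, 0)))), 2) = Pow(Add(-46, 2), 2) = Pow(-44, 2) = 1936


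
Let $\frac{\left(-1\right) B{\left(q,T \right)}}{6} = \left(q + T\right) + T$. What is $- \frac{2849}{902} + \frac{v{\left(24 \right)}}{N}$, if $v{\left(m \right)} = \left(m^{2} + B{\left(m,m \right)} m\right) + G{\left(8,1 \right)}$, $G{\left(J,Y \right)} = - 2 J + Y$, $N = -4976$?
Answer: $- \frac{242305}{204016} \approx -1.1877$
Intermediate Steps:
$B{\left(q,T \right)} = - 12 T - 6 q$ ($B{\left(q,T \right)} = - 6 \left(\left(q + T\right) + T\right) = - 6 \left(\left(T + q\right) + T\right) = - 6 \left(q + 2 T\right) = - 12 T - 6 q$)
$G{\left(J,Y \right)} = Y - 2 J$
$v{\left(m \right)} = -15 - 17 m^{2}$ ($v{\left(m \right)} = \left(m^{2} + \left(- 12 m - 6 m\right) m\right) + \left(1 - 16\right) = \left(m^{2} + - 18 m m\right) + \left(1 - 16\right) = \left(m^{2} - 18 m^{2}\right) - 15 = - 17 m^{2} - 15 = -15 - 17 m^{2}$)
$- \frac{2849}{902} + \frac{v{\left(24 \right)}}{N} = - \frac{2849}{902} + \frac{-15 - 17 \cdot 24^{2}}{-4976} = \left(-2849\right) \frac{1}{902} + \left(-15 - 9792\right) \left(- \frac{1}{4976}\right) = - \frac{259}{82} + \left(-15 - 9792\right) \left(- \frac{1}{4976}\right) = - \frac{259}{82} - - \frac{9807}{4976} = - \frac{259}{82} + \frac{9807}{4976} = - \frac{242305}{204016}$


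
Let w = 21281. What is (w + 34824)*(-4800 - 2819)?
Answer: -427463995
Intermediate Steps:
(w + 34824)*(-4800 - 2819) = (21281 + 34824)*(-4800 - 2819) = 56105*(-7619) = -427463995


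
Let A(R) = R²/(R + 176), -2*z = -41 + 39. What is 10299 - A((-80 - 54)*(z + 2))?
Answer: 1244589/113 ≈ 11014.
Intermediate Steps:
z = 1 (z = -(-41 + 39)/2 = -½*(-2) = 1)
A(R) = R²/(176 + R)
10299 - A((-80 - 54)*(z + 2)) = 10299 - ((-80 - 54)*(1 + 2))²/(176 + (-80 - 54)*(1 + 2)) = 10299 - (-134*3)²/(176 - 134*3) = 10299 - (-402)²/(176 - 402) = 10299 - 161604/(-226) = 10299 - 161604*(-1)/226 = 10299 - 1*(-80802/113) = 10299 + 80802/113 = 1244589/113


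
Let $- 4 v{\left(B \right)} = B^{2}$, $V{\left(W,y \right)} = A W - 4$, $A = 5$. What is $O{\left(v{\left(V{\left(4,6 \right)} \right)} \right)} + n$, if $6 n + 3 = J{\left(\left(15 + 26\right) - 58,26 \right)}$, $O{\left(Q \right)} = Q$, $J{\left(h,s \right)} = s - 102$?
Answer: $- \frac{463}{6} \approx -77.167$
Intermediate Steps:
$J{\left(h,s \right)} = -102 + s$ ($J{\left(h,s \right)} = s - 102 = -102 + s$)
$V{\left(W,y \right)} = -4 + 5 W$ ($V{\left(W,y \right)} = 5 W - 4 = -4 + 5 W$)
$v{\left(B \right)} = - \frac{B^{2}}{4}$
$n = - \frac{79}{6}$ ($n = - \frac{1}{2} + \frac{-102 + 26}{6} = - \frac{1}{2} + \frac{1}{6} \left(-76\right) = - \frac{1}{2} - \frac{38}{3} = - \frac{79}{6} \approx -13.167$)
$O{\left(v{\left(V{\left(4,6 \right)} \right)} \right)} + n = - \frac{\left(-4 + 5 \cdot 4\right)^{2}}{4} - \frac{79}{6} = - \frac{\left(-4 + 20\right)^{2}}{4} - \frac{79}{6} = - \frac{16^{2}}{4} - \frac{79}{6} = \left(- \frac{1}{4}\right) 256 - \frac{79}{6} = -64 - \frac{79}{6} = - \frac{463}{6}$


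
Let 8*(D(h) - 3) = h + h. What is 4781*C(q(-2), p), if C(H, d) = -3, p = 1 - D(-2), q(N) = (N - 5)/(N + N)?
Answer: -14343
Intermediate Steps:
D(h) = 3 + h/4 (D(h) = 3 + (h + h)/8 = 3 + (2*h)/8 = 3 + h/4)
q(N) = (-5 + N)/(2*N) (q(N) = (-5 + N)/((2*N)) = (-5 + N)*(1/(2*N)) = (-5 + N)/(2*N))
p = -3/2 (p = 1 - (3 + (¼)*(-2)) = 1 - (3 - ½) = 1 - 1*5/2 = 1 - 5/2 = -3/2 ≈ -1.5000)
4781*C(q(-2), p) = 4781*(-3) = -14343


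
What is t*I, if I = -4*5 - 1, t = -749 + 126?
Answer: 13083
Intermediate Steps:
t = -623
I = -21 (I = -20 - 1 = -21)
t*I = -623*(-21) = 13083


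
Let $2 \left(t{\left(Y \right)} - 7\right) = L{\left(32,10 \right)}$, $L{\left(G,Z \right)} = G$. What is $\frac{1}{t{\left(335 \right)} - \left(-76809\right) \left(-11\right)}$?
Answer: $- \frac{1}{844876} \approx -1.1836 \cdot 10^{-6}$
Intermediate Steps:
$t{\left(Y \right)} = 23$ ($t{\left(Y \right)} = 7 + \frac{1}{2} \cdot 32 = 7 + 16 = 23$)
$\frac{1}{t{\left(335 \right)} - \left(-76809\right) \left(-11\right)} = \frac{1}{23 - \left(-76809\right) \left(-11\right)} = \frac{1}{23 - 844899} = \frac{1}{-844876} = - \frac{1}{844876}$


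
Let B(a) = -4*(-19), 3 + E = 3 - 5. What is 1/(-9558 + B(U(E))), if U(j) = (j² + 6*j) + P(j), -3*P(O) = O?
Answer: -1/9482 ≈ -0.00010546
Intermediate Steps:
E = -5 (E = -3 + (3 - 5) = -3 - 2 = -5)
P(O) = -O/3
U(j) = j² + 17*j/3 (U(j) = (j² + 6*j) - j/3 = j² + 17*j/3)
B(a) = 76
1/(-9558 + B(U(E))) = 1/(-9558 + 76) = 1/(-9482) = -1/9482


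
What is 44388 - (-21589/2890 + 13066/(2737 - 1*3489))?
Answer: 513412491/11560 ≈ 44413.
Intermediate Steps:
44388 - (-21589/2890 + 13066/(2737 - 1*3489)) = 44388 - (-21589*1/2890 + 13066/(2737 - 3489)) = 44388 - (-21589/2890 + 13066/(-752)) = 44388 - (-21589/2890 + 13066*(-1/752)) = 44388 - (-21589/2890 - 139/8) = 44388 - 1*(-287211/11560) = 44388 + 287211/11560 = 513412491/11560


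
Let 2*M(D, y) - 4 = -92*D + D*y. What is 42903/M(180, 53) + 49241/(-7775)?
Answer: -506308253/27274700 ≈ -18.563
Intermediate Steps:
M(D, y) = 2 - 46*D + D*y/2 (M(D, y) = 2 + (-92*D + D*y)/2 = 2 + (-46*D + D*y/2) = 2 - 46*D + D*y/2)
42903/M(180, 53) + 49241/(-7775) = 42903/(2 - 46*180 + (1/2)*180*53) + 49241/(-7775) = 42903/(2 - 8280 + 4770) + 49241*(-1/7775) = 42903/(-3508) - 49241/7775 = 42903*(-1/3508) - 49241/7775 = -42903/3508 - 49241/7775 = -506308253/27274700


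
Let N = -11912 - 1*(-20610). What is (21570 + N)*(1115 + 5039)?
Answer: 186269272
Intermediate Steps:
N = 8698 (N = -11912 + 20610 = 8698)
(21570 + N)*(1115 + 5039) = (21570 + 8698)*(1115 + 5039) = 30268*6154 = 186269272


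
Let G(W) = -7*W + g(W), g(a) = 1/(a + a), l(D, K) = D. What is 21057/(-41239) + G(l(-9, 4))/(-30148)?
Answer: -11473599635/22378920696 ≈ -0.51270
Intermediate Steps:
g(a) = 1/(2*a)
G(W) = 1/(2*W) - 7*W (G(W) = -7*W + 1/(2*W) = 1/(2*W) - 7*W)
21057/(-41239) + G(l(-9, 4))/(-30148) = 21057/(-41239) + ((½)/(-9) - 7*(-9))/(-30148) = 21057*(-1/41239) + ((½)*(-⅑) + 63)*(-1/30148) = -21057/41239 + (-1/18 + 63)*(-1/30148) = -21057/41239 + (1133/18)*(-1/30148) = -21057/41239 - 1133/542664 = -11473599635/22378920696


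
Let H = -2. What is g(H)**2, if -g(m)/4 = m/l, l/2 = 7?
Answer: 16/49 ≈ 0.32653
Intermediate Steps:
l = 14 (l = 2*7 = 14)
g(m) = -2*m/7 (g(m) = -4*m/14 = -2*m/7)
g(H)**2 = (-2/7*(-2))**2 = (4/7)**2 = 16/49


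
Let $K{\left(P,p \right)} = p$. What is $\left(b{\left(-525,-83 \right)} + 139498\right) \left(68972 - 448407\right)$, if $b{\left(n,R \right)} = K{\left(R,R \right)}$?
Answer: $-52898930525$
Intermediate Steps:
$b{\left(n,R \right)} = R$
$\left(b{\left(-525,-83 \right)} + 139498\right) \left(68972 - 448407\right) = \left(-83 + 139498\right) \left(68972 - 448407\right) = 139415 \left(-379435\right) = -52898930525$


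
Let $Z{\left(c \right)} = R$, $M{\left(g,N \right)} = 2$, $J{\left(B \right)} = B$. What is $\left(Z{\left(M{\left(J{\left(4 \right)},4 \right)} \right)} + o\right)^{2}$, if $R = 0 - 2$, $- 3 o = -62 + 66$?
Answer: $\frac{100}{9} \approx 11.111$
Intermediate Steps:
$o = - \frac{4}{3}$ ($o = - \frac{-62 + 66}{3} = \left(- \frac{1}{3}\right) 4 = - \frac{4}{3} \approx -1.3333$)
$R = -2$ ($R = 0 - 2 = -2$)
$Z{\left(c \right)} = -2$
$\left(Z{\left(M{\left(J{\left(4 \right)},4 \right)} \right)} + o\right)^{2} = \left(-2 - \frac{4}{3}\right)^{2} = \left(- \frac{10}{3}\right)^{2} = \frac{100}{9}$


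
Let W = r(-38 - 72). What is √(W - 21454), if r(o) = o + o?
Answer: I*√21674 ≈ 147.22*I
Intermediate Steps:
r(o) = 2*o
W = -220 (W = 2*(-38 - 72) = 2*(-110) = -220)
√(W - 21454) = √(-220 - 21454) = √(-21674) = I*√21674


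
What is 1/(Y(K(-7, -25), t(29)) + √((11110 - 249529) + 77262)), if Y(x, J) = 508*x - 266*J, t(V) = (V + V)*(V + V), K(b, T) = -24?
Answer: -907016/822678185413 - I*√161157/822678185413 ≈ -1.1025e-6 - 4.8797e-10*I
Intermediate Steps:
t(V) = 4*V² (t(V) = (2*V)*(2*V) = 4*V²)
Y(x, J) = -266*J + 508*x
1/(Y(K(-7, -25), t(29)) + √((11110 - 249529) + 77262)) = 1/((-1064*29² + 508*(-24)) + √((11110 - 249529) + 77262)) = 1/((-1064*841 - 12192) + √(-238419 + 77262)) = 1/((-266*3364 - 12192) + √(-161157)) = 1/((-894824 - 12192) + I*√161157) = 1/(-907016 + I*√161157)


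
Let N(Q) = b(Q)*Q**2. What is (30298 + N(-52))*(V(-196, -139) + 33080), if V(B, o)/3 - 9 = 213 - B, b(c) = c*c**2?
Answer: -13052884983156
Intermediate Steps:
b(c) = c**3
V(B, o) = 666 - 3*B (V(B, o) = 27 + 3*(213 - B) = 27 + (639 - 3*B) = 666 - 3*B)
N(Q) = Q**5 (N(Q) = Q**3*Q**2 = Q**5)
(30298 + N(-52))*(V(-196, -139) + 33080) = (30298 + (-52)**5)*((666 - 3*(-196)) + 33080) = (30298 - 380204032)*((666 + 588) + 33080) = -380173734*(1254 + 33080) = -380173734*34334 = -13052884983156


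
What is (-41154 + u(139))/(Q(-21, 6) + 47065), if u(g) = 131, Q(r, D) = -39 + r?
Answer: -41023/47005 ≈ -0.87274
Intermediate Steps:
(-41154 + u(139))/(Q(-21, 6) + 47065) = (-41154 + 131)/((-39 - 21) + 47065) = -41023/(-60 + 47065) = -41023/47005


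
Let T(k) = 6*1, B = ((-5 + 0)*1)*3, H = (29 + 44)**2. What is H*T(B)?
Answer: 31974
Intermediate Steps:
H = 5329 (H = 73**2 = 5329)
B = -15 (B = -5*1*3 = -5*3 = -15)
T(k) = 6
H*T(B) = 5329*6 = 31974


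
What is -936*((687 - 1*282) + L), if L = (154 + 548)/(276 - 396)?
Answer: -1868022/5 ≈ -3.7360e+5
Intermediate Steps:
L = -117/20 (L = 702/(-120) = 702*(-1/120) = -117/20 ≈ -5.8500)
-936*((687 - 1*282) + L) = -936*((687 - 1*282) - 117/20) = -936*((687 - 282) - 117/20) = -936*(405 - 117/20) = -936*7983/20 = -1868022/5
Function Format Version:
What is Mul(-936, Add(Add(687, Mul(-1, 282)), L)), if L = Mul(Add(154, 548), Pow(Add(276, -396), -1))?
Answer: Rational(-1868022, 5) ≈ -3.7360e+5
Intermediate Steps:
L = Rational(-117, 20) (L = Mul(702, Pow(-120, -1)) = Mul(702, Rational(-1, 120)) = Rational(-117, 20) ≈ -5.8500)
Mul(-936, Add(Add(687, Mul(-1, 282)), L)) = Mul(-936, Add(Add(687, Mul(-1, 282)), Rational(-117, 20))) = Mul(-936, Add(Add(687, -282), Rational(-117, 20))) = Mul(-936, Add(405, Rational(-117, 20))) = Mul(-936, Rational(7983, 20)) = Rational(-1868022, 5)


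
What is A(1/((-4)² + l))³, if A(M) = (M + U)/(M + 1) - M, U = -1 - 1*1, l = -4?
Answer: -24137569/3796416 ≈ -6.3580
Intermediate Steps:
U = -2 (U = -1 - 1 = -2)
A(M) = -M + (-2 + M)/(1 + M) (A(M) = (M - 2)/(M + 1) - M = (-2 + M)/(1 + M) - M = -M + (-2 + M)/(1 + M))
A(1/((-4)² + l))³ = ((-2 - (1/((-4)² - 4))²)/(1 + 1/((-4)² - 4)))³ = ((-2 - (1/(16 - 4))²)/(1 + 1/(16 - 4)))³ = ((-2 - (1/12)²)/(1 + 1/12))³ = ((-2 - 1*1/144)/(13/12))³ = (12*(-2 - 1/144)/13)³ = ((12/13)*(-289/144))³ = (-289/156)³ = -24137569/3796416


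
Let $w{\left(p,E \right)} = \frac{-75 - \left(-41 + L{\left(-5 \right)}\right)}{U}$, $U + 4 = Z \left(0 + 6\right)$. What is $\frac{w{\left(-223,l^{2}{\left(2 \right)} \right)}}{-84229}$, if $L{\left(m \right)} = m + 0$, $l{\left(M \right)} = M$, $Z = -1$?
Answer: $- \frac{29}{842290} \approx -3.443 \cdot 10^{-5}$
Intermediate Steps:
$L{\left(m \right)} = m$
$U = -10$ ($U = -4 - \left(0 + 6\right) = -4 - 6 = -10$)
$w{\left(p,E \right)} = \frac{29}{10}$ ($w{\left(p,E \right)} = \frac{-75 + \left(41 - -5\right)}{-10} = \left(-75 + \left(41 + 5\right)\right) \left(- \frac{1}{10}\right) = \left(-75 + 46\right) \left(- \frac{1}{10}\right) = \left(-29\right) \left(- \frac{1}{10}\right) = \frac{29}{10}$)
$\frac{w{\left(-223,l^{2}{\left(2 \right)} \right)}}{-84229} = \frac{29}{10 \left(-84229\right)} = \frac{29}{10} \left(- \frac{1}{84229}\right) = - \frac{29}{842290}$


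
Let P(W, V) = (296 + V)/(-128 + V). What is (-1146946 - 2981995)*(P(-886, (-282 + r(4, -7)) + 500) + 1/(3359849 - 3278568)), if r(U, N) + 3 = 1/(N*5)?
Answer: -1500490653369392/61854841 ≈ -2.4258e+7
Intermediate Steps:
r(U, N) = -3 + 1/(5*N) (r(U, N) = -3 + 1/(N*5) = -3 + 1/(5*N))
P(W, V) = (296 + V)/(-128 + V)
(-1146946 - 2981995)*(P(-886, (-282 + r(4, -7)) + 500) + 1/(3359849 - 3278568)) = (-1146946 - 2981995)*((296 + ((-282 + (-3 + (⅕)/(-7))) + 500))/(-128 + ((-282 + (-3 + (⅕)/(-7))) + 500)) + 1/(3359849 - 3278568)) = -4128941*((296 + ((-282 + (-3 + (⅕)*(-⅐))) + 500))/(-128 + ((-282 + (-3 + (⅕)*(-⅐))) + 500)) + 1/81281) = -4128941*((296 + ((-282 + (-3 - 1/35)) + 500))/(-128 + ((-282 + (-3 - 1/35)) + 500)) + 1/81281) = -4128941*((296 + ((-282 - 106/35) + 500))/(-128 + ((-282 - 106/35) + 500)) + 1/81281) = -4128941*((296 + (-9976/35 + 500))/(-128 + (-9976/35 + 500)) + 1/81281) = -4128941*((296 + 7524/35)/(-128 + 7524/35) + 1/81281) = -4128941*((17884/35)/(3044/35) + 1/81281) = -4128941*((35/3044)*(17884/35) + 1/81281) = -4128941*(4471/761 + 1/81281) = -4128941*363408112/61854841 = -1500490653369392/61854841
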